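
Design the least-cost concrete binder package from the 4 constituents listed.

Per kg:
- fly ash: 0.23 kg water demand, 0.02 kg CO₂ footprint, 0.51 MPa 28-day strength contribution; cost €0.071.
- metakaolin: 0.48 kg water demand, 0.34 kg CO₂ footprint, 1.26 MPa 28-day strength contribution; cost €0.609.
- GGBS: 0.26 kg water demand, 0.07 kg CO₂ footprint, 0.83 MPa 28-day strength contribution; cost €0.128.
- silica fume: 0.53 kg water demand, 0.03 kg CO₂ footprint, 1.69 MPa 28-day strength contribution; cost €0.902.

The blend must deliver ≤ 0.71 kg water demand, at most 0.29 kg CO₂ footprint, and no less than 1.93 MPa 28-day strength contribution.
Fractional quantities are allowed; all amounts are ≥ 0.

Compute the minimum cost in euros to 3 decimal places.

Set it up as a linear program. Let x1 = kg of fly ash, x2 = kg of metakaolin, x3 = kg of GGBS, x4 = kg of silica fume.
Minimize 0.071x1 + 0.609x2 + 0.128x3 + 0.902x4 subject to:
  0.23x1 + 0.48x2 + 0.26x3 + 0.53x4 ≤ 0.71   (water demand)
  0.02x1 + 0.34x2 + 0.07x3 + 0.03x4 ≤ 0.29   (CO₂ footprint)
  0.51x1 + 1.26x2 + 0.83x3 + 1.69x4 ≥ 1.93   (28-day strength contribution)
  x1, x2, x3, x4 ≥ 0.
The optimal basis is {fly ash, GGBS}; metakaolin, silica fume drop out. Binding constraints: water demand and 28-day strength contribution.
Optimal quantities: fly ash = 1.501 kg, GGBS = 1.403 kg.
Objective = 0.071·1.501 + 0.128·1.403 = 0.28616.

€0.286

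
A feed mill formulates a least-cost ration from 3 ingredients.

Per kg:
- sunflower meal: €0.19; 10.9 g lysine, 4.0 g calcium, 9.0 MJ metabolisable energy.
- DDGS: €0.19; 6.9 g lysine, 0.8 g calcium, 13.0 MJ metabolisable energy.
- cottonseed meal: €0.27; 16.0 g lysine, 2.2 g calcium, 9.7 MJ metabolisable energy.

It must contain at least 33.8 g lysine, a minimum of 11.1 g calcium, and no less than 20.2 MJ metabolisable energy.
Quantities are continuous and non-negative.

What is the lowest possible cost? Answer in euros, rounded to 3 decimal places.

€0.586

This is a linear program. Let x1 = kg of sunflower meal, x2 = kg of DDGS, x3 = kg of cottonseed meal.
min 0.19x1 + 0.19x2 + 0.27x3 subject to:
  10.9x1 + 6.9x2 + 16x3 ≥ 33.8   (lysine)
  4x1 + 0.8x2 + 2.2x3 ≥ 11.1   (calcium)
  9x1 + 13x2 + 9.7x3 ≥ 20.2   (metabolisable energy)
  x1, x2, x3 ≥ 0.
The cheapest feasible vertex uses only sunflower meal, cottonseed meal; DDGS is not used. The lysine and calcium requirements are met with equality.
That vertex is x1 = 2.58, x3 = 0.3551.
Objective = 0.19·2.58 + 0.27·0.3551 = 0.58608.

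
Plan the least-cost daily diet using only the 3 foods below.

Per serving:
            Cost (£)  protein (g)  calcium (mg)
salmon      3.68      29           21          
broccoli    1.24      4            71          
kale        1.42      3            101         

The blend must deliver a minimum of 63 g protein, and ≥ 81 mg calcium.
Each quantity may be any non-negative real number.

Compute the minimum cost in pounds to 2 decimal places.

£8.37

Let x1 = servings of salmon, x2 = servings of broccoli, x3 = servings of kale.
Minimize 3.68x1 + 1.24x2 + 1.42x3 subject to:
  29x1 + 4x2 + 3x3 ≥ 63   (protein)
  21x1 + 71x2 + 101x3 ≥ 81   (calcium)
  x1, x2, x3 ≥ 0.
At the optimum only salmon, kale are positive (broccoli = 0). The protein and calcium requirements are met with equality.
Solving gives x1 = 2.135, x3 = 0.358.
Hence cost = 3.68·2.135 + 1.42·0.358 = £8.3652.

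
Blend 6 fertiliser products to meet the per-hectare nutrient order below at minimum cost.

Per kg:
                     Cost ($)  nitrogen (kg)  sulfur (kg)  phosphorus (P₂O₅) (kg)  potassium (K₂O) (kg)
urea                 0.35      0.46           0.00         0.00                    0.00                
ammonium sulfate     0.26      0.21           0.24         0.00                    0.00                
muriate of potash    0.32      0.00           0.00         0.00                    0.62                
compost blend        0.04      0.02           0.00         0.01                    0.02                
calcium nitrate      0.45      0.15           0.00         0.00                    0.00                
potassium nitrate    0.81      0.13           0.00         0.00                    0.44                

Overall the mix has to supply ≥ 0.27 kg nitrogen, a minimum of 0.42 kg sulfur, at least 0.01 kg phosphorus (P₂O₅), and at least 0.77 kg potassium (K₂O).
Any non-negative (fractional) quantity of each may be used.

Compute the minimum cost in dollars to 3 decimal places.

This is a linear program. Let x1 = kg of urea, x2 = kg of ammonium sulfate, x3 = kg of muriate of potash, x4 = kg of compost blend, x5 = kg of calcium nitrate, x6 = kg of potassium nitrate.
Minimize 0.35x1 + 0.26x2 + 0.32x3 + 0.04x4 + 0.45x5 + 0.81x6 with:
  0.46x1 + 0.21x2 + 0.02x4 + 0.15x5 + 0.13x6 ≥ 0.27   (nitrogen)
  0.24x2 ≥ 0.42   (sulfur)
  0.01x4 ≥ 0.01   (phosphorus (P₂O₅))
  0.62x3 + 0.02x4 + 0.44x6 ≥ 0.77   (potassium (K₂O))
  x1, x2, x3, x4, x5, x6 ≥ 0.
The minimum-cost mix takes nothing from urea, calcium nitrate, potassium nitrate — only ammonium sulfate, muriate of potash, compost blend. There the sulfur, phosphorus (P₂O₅), potassium (K₂O) constraints are tight.
Solving gives x2 = 1.75, x3 = 1.21, x4 = 1.
Objective = 0.26·1.75 + 0.32·1.21 + 0.04·1 = 0.88220.

$0.882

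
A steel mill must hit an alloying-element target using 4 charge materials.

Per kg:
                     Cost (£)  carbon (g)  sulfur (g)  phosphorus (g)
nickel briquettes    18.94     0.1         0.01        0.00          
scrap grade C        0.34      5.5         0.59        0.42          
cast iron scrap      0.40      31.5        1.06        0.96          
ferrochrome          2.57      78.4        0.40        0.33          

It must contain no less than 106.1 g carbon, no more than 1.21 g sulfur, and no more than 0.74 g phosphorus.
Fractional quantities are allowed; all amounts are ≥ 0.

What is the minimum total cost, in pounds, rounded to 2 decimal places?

Set it up as a linear program. Let x1 = kg of nickel briquettes, x2 = kg of scrap grade C, x3 = kg of cast iron scrap, x4 = kg of ferrochrome.
Minimise 18.94x1 + 0.34x2 + 0.4x3 + 2.57x4 with:
  0.1x1 + 5.5x2 + 31.5x3 + 78.4x4 ≥ 106.1   (carbon)
  0.01x1 + 0.59x2 + 1.06x3 + 0.4x4 ≤ 1.21   (sulfur)
  0.42x2 + 0.96x3 + 0.33x4 ≤ 0.74   (phosphorus)
  x1, x2, x3, x4 ≥ 0.
The minimum-cost mix takes nothing from nickel briquettes, scrap grade C — only cast iron scrap, ferrochrome. Binding constraints: carbon and phosphorus.
Solving gives x3 = 0.3546, x4 = 1.211.
Hence cost = 0.4·0.3546 + 2.57·1.211 = £3.2541.

£3.25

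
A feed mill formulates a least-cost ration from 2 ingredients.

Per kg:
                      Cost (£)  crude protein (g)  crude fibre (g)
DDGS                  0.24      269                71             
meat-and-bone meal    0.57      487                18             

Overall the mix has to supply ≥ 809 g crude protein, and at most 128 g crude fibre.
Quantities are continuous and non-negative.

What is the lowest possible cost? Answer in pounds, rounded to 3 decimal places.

£0.827

Let x1 = kg of DDGS, x2 = kg of meat-and-bone meal.
min 0.24x1 + 0.57x2 s.t.:
  269x1 + 487x2 ≥ 809   (crude protein)
  71x1 + 18x2 ≤ 128   (crude fibre)
  x1, x2 ≥ 0.
Both inputs are positive at the optimum. There the crude protein and crude fibre constraints are tight.
That vertex is x1 = 1.607, x2 = 0.7737.
Objective = 0.24·1.607 + 0.57·0.7737 = 0.82669.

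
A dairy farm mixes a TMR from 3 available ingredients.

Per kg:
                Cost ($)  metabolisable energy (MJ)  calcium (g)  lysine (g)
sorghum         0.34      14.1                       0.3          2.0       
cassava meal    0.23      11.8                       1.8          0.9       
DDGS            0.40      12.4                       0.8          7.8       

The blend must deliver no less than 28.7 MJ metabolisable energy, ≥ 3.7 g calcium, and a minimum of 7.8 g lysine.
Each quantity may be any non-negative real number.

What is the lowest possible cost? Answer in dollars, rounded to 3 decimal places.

$0.712

Let x1 = kg of sorghum, x2 = kg of cassava meal, x3 = kg of DDGS.
Minimise 0.34x1 + 0.23x2 + 0.4x3 subject to:
  14.1x1 + 11.8x2 + 12.4x3 ≥ 28.7   (metabolisable energy)
  0.3x1 + 1.8x2 + 0.8x3 ≥ 3.7   (calcium)
  2x1 + 0.9x2 + 7.8x3 ≥ 7.8   (lysine)
  x1, x2, x3 ≥ 0.
The cheapest feasible vertex uses only cassava meal, DDGS; sorghum is not used. There the calcium and lysine constraints are tight.
Solving gives x2 = 1.698, x3 = 0.8041.
Objective = 0.23·1.698 + 0.4·0.8041 = 0.71218.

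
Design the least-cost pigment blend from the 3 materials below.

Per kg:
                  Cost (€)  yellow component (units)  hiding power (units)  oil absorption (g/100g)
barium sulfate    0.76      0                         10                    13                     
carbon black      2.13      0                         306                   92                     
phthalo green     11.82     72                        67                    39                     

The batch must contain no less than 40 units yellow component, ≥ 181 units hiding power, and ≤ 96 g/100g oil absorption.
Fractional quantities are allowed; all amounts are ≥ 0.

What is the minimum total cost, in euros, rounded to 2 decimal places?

€7.57

Let x1 = kg of barium sulfate, x2 = kg of carbon black, x3 = kg of phthalo green.
min 0.76x1 + 2.13x2 + 11.82x3 with:
  72x3 ≥ 40   (yellow component)
  10x1 + 306x2 + 67x3 ≥ 181   (hiding power)
  13x1 + 92x2 + 39x3 ≤ 96   (oil absorption)
  x1, x2, x3 ≥ 0.
At the optimum only carbon black, phthalo green are positive (barium sulfate = 0). The yellow component and hiding power requirements are met with equality.
That vertex is x2 = 0.4699, x3 = 0.5556.
Objective = 2.13·0.4699 + 11.82·0.5556 = 7.5681.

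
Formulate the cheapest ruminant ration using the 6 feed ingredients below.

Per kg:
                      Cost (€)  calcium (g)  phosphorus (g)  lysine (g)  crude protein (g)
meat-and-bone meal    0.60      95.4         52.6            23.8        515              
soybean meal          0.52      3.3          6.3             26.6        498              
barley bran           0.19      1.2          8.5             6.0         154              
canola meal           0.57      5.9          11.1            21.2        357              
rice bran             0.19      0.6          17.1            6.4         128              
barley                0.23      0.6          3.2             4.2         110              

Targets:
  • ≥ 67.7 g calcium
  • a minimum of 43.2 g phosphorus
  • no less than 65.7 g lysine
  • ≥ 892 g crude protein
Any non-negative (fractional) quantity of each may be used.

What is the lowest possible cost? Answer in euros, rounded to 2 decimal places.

€1.37

Let x1 = kg of meat-and-bone meal, x2 = kg of soybean meal, x3 = kg of barley bran, x4 = kg of canola meal, x5 = kg of rice bran, x6 = kg of barley.
min 0.6x1 + 0.52x2 + 0.19x3 + 0.57x4 + 0.19x5 + 0.23x6 subject to:
  95.4x1 + 3.3x2 + 1.2x3 + 5.9x4 + 0.6x5 + 0.6x6 ≥ 67.7   (calcium)
  52.6x1 + 6.3x2 + 8.5x3 + 11.1x4 + 17.1x5 + 3.2x6 ≥ 43.2   (phosphorus)
  23.8x1 + 26.6x2 + 6x3 + 21.2x4 + 6.4x5 + 4.2x6 ≥ 65.7   (lysine)
  515x1 + 498x2 + 154x3 + 357x4 + 128x5 + 110x6 ≥ 892   (crude protein)
  x1, x2, x3, x4, x5, x6 ≥ 0.
The optimal basis is {meat-and-bone meal, soybean meal}; barley bran, canola meal, rice bran, barley drop out. Binding constraints: calcium and lysine.
So meat-and-bone meal = 0.6441 kg, soybean meal = 1.894 kg.
Objective = 0.6·0.6441 + 0.52·1.894 = 1.3713.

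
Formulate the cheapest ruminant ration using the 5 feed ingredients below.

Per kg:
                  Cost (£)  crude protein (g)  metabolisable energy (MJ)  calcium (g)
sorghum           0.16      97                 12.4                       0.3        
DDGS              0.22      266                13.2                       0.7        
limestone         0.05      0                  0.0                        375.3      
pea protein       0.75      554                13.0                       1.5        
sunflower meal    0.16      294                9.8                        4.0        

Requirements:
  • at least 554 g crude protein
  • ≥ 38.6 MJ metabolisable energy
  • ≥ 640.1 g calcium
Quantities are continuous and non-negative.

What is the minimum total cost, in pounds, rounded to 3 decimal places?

£0.622

Let x1 = kg of sorghum, x2 = kg of DDGS, x3 = kg of limestone, x4 = kg of pea protein, x5 = kg of sunflower meal.
Minimize 0.16x1 + 0.22x2 + 0.05x3 + 0.75x4 + 0.16x5 s.t.:
  97x1 + 266x2 + 554x4 + 294x5 ≥ 554   (crude protein)
  12.4x1 + 13.2x2 + 13x4 + 9.8x5 ≥ 38.6   (metabolisable energy)
  0.3x1 + 0.7x2 + 375.3x3 + 1.5x4 + 4x5 ≥ 640.1   (calcium)
  x1, x2, x3, x4, x5 ≥ 0.
The minimum-cost mix takes nothing from DDGS, pea protein — only sorghum, limestone, sunflower meal. Binding constraints: crude protein, metabolisable energy, calcium.
Solving gives x1 = 2.196, x3 = 1.691, x5 = 1.16.
Hence cost = 0.16·2.196 + 0.05·1.691 + 0.16·1.16 = £0.62151.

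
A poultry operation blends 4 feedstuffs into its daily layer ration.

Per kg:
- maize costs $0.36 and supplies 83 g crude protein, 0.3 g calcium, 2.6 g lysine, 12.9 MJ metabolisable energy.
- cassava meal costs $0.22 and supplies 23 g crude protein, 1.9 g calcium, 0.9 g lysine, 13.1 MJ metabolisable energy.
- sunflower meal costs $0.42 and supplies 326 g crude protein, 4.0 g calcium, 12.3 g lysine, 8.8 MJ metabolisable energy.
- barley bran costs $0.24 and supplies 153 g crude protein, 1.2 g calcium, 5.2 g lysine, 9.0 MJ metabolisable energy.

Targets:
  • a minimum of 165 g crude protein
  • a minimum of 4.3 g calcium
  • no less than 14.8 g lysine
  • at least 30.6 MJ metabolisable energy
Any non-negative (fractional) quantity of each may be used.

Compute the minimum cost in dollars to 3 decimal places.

Let x1 = kg of maize, x2 = kg of cassava meal, x3 = kg of sunflower meal, x4 = kg of barley bran.
min 0.36x1 + 0.22x2 + 0.42x3 + 0.24x4 with:
  83x1 + 23x2 + 326x3 + 153x4 ≥ 165   (crude protein)
  0.3x1 + 1.9x2 + 4x3 + 1.2x4 ≥ 4.3   (calcium)
  2.6x1 + 0.9x2 + 12.3x3 + 5.2x4 ≥ 14.8   (lysine)
  12.9x1 + 13.1x2 + 8.8x3 + 9x4 ≥ 30.6   (metabolisable energy)
  x1, x2, x3, x4 ≥ 0.
The optimal basis is {cassava meal, sunflower meal, barley bran}; maize drops out. There the calcium, lysine, metabolisable energy constraints are tight.
Solving gives x2 = 0.4875, x3 = 0.05139, x4 = 2.64.
Objective = 0.22·0.4875 + 0.42·0.05139 + 0.24·2.64 = 0.76243.

$0.762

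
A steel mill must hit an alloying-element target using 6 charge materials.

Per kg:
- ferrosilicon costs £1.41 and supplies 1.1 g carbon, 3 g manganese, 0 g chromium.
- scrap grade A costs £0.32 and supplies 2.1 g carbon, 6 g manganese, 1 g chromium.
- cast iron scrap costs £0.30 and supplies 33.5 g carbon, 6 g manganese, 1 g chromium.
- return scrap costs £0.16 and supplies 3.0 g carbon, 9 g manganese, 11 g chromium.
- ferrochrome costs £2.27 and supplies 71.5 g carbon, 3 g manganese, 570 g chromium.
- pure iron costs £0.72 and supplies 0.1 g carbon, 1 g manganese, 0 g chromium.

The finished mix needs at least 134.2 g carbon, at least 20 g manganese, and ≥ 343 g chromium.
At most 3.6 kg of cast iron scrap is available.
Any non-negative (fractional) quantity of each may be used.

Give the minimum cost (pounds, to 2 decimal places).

Let x1 = kg of ferrosilicon, x2 = kg of scrap grade A, x3 = kg of cast iron scrap, x4 = kg of return scrap, x5 = kg of ferrochrome, x6 = kg of pure iron.
Minimise 1.41x1 + 0.32x2 + 0.3x3 + 0.16x4 + 2.27x5 + 0.72x6 subject to:
  1.1x1 + 2.1x2 + 33.5x3 + 3x4 + 71.5x5 + 0.1x6 ≥ 134.2   (carbon)
  3x1 + 6x2 + 6x3 + 9x4 + 3x5 + 1x6 ≥ 20   (manganese)
  1x2 + 1x3 + 11x4 + 570x5 ≥ 343   (chromium)
  x3 ≤ 3.6
  x1, x2, x3, x4, x5, x6 ≥ 0.
The minimum-cost mix takes nothing from ferrosilicon, scrap grade A, pure iron — only cast iron scrap, return scrap, ferrochrome. There the carbon, manganese, chromium constraints are tight.
Optimal quantities: cast iron scrap = 2.722 kg, return scrap = 0.2101 kg, ferrochrome = 0.5929 kg.
Total cost: 0.3·2.722 + 0.16·0.2101 + 2.27·0.5929 = 2.1961.

£2.20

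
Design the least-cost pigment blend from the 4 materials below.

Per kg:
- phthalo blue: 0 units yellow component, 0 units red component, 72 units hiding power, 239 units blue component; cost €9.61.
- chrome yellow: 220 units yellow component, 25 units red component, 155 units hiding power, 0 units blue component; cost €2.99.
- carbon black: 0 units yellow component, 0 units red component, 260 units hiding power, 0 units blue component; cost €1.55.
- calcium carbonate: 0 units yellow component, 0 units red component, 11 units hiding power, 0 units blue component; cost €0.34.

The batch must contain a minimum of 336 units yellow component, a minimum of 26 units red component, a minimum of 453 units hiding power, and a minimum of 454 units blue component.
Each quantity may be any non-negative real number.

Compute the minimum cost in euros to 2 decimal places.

This is a linear program. Let x1 = kg of phthalo blue, x2 = kg of chrome yellow, x3 = kg of carbon black, x4 = kg of calcium carbonate.
min 9.61x1 + 2.99x2 + 1.55x3 + 0.34x4 subject to:
  220x2 ≥ 336   (yellow component)
  25x2 ≥ 26   (red component)
  72x1 + 155x2 + 260x3 + 11x4 ≥ 453   (hiding power)
  239x1 ≥ 454   (blue component)
  x1, x2, x3, x4 ≥ 0.
The minimum-cost mix takes nothing from calcium carbonate — only phthalo blue, chrome yellow, carbon black. The yellow component, hiding power, blue component requirements are met with equality.
Solving gives x1 = 1.9, x2 = 1.527, x3 = 0.3058.
Hence cost = 9.61·1.9 + 2.99·1.527 + 1.55·0.3058 = €23.2987.

€23.30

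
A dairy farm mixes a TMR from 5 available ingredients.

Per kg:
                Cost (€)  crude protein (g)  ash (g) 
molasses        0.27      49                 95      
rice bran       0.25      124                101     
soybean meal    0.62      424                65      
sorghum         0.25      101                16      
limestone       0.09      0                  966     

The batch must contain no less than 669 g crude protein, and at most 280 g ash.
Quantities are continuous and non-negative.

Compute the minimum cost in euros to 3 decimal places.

€0.978

Treat it as an LP. Let x1 = kg of molasses, x2 = kg of rice bran, x3 = kg of soybean meal, x4 = kg of sorghum, x5 = kg of limestone.
Minimize 0.27x1 + 0.25x2 + 0.62x3 + 0.25x4 + 0.09x5 with:
  49x1 + 124x2 + 424x3 + 101x4 ≥ 669   (crude protein)
  95x1 + 101x2 + 65x3 + 16x4 + 966x5 ≤ 280   (ash)
  x1, x2, x3, x4, x5 ≥ 0.
The optimal basis is {soybean meal}; molasses, rice bran, sorghum, limestone drop out. The crude protein requirement is met with equality.
Optimal quantities: soybean meal = 1.578 kg.
Hence cost = 0.62·1.578 = €0.97836.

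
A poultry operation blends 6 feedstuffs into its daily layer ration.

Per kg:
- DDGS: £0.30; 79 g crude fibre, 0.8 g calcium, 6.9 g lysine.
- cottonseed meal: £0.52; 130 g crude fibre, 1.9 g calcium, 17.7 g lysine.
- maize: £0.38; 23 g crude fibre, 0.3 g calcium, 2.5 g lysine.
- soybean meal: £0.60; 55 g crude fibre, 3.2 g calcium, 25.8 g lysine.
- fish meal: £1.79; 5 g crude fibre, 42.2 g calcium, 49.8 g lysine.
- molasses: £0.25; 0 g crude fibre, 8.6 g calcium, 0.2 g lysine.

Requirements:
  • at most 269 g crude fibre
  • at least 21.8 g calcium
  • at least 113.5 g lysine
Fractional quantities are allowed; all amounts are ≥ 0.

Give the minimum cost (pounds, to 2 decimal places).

£2.77

Treat it as an LP. Let x1 = kg of DDGS, x2 = kg of cottonseed meal, x3 = kg of maize, x4 = kg of soybean meal, x5 = kg of fish meal, x6 = kg of molasses.
min 0.3x1 + 0.52x2 + 0.38x3 + 0.6x4 + 1.79x5 + 0.25x6 subject to:
  79x1 + 130x2 + 23x3 + 55x4 + 5x5 ≤ 269   (crude fibre)
  0.8x1 + 1.9x2 + 0.3x3 + 3.2x4 + 42.2x5 + 8.6x6 ≥ 21.8   (calcium)
  6.9x1 + 17.7x2 + 2.5x3 + 25.8x4 + 49.8x5 + 0.2x6 ≥ 113.5   (lysine)
  x1, x2, x3, x4, x5, x6 ≥ 0.
The minimum-cost mix takes nothing from DDGS, cottonseed meal, maize, molasses — only soybean meal, fish meal. Binding constraints: calcium and lysine.
Optimal quantities: soybean meal = 3.985 kg, fish meal = 0.2144 kg.
Objective = 0.6·3.985 + 1.79·0.2144 = 2.7748.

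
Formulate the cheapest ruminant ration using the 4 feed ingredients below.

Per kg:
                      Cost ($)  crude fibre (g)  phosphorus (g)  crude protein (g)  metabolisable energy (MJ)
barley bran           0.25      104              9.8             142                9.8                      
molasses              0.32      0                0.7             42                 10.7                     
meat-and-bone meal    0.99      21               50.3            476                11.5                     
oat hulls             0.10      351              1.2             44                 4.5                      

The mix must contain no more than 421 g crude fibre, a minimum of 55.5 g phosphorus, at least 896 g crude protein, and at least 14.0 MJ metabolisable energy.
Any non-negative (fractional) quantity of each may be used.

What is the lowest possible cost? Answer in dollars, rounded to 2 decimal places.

Let x1 = kg of barley bran, x2 = kg of molasses, x3 = kg of meat-and-bone meal, x4 = kg of oat hulls.
Minimize 0.25x1 + 0.32x2 + 0.99x3 + 0.1x4 s.t.:
  104x1 + 21x3 + 351x4 ≤ 421   (crude fibre)
  9.8x1 + 0.7x2 + 50.3x3 + 1.2x4 ≥ 55.5   (phosphorus)
  142x1 + 42x2 + 476x3 + 44x4 ≥ 896   (crude protein)
  9.8x1 + 10.7x2 + 11.5x3 + 4.5x4 ≥ 14   (metabolisable energy)
  x1, x2, x3, x4 ≥ 0.
The cheapest feasible vertex uses only barley bran, meat-and-bone meal; molasses, oat hulls are not used. Binding constraints: crude fibre and crude protein.
Solving gives x1 = 3.903, x3 = 0.718.
Cost = 0.25·3.903 + 0.99·0.718 = 1.6866.

$1.69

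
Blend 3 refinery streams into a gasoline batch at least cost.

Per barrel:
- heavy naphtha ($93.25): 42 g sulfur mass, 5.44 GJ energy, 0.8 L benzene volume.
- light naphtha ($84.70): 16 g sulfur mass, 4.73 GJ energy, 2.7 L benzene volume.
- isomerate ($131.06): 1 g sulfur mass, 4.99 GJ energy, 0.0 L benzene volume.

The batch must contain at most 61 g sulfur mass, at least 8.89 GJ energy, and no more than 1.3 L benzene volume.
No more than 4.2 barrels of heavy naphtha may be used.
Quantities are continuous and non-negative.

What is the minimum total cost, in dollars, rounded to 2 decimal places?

Treat it as an LP. Let x1 = barrels of heavy naphtha, x2 = barrels of light naphtha, x3 = barrels of isomerate.
min 93.25x1 + 84.7x2 + 131.06x3 s.t.:
  42x1 + 16x2 + 1x3 ≤ 61   (sulfur mass)
  5.44x1 + 4.73x2 + 4.99x3 ≥ 8.89   (energy)
  0.8x1 + 2.7x2 ≤ 1.3   (benzene volume)
  x1 ≤ 4.2
  x1, x2, x3 ≥ 0.
The optimal mix uses every input. There the sulfur mass, energy, benzene volume constraints are tight.
Optimal quantities: heavy naphtha = 1.42582 barrels, light naphtha = 0.0590157 barrels, isomerate = 0.171219 barrels.
Cost = 93.25·1.42582 + 84.7·0.0590157 + 131.06·0.171219 = 160.3963.

$160.40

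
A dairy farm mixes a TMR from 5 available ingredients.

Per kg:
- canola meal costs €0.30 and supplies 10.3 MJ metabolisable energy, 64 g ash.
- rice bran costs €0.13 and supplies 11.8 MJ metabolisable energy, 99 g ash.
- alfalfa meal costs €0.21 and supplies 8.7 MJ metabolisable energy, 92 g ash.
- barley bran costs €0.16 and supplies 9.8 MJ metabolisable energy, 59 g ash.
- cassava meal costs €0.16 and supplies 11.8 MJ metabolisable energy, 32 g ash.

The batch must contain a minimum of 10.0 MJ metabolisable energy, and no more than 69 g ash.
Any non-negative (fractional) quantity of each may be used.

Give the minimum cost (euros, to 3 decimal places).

Let x1 = kg of canola meal, x2 = kg of rice bran, x3 = kg of alfalfa meal, x4 = kg of barley bran, x5 = kg of cassava meal.
min 0.3x1 + 0.13x2 + 0.21x3 + 0.16x4 + 0.16x5 with:
  10.3x1 + 11.8x2 + 8.7x3 + 9.8x4 + 11.8x5 ≥ 10   (metabolisable energy)
  64x1 + 99x2 + 92x3 + 59x4 + 32x5 ≤ 69   (ash)
  x1, x2, x3, x4, x5 ≥ 0.
At the optimum only rice bran, cassava meal are positive (canola meal, alfalfa meal, barley bran = 0). There the metabolisable energy and ash constraints are tight.
Optimal quantities: rice bran = 0.6251 kg, cassava meal = 0.2224 kg.
Total cost: 0.13·0.6251 + 0.16·0.2224 = 0.11685.

€0.117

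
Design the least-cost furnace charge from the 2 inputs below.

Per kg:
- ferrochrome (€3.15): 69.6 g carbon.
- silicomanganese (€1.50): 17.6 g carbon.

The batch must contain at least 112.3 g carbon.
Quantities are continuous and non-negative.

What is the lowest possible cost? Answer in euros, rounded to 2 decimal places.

Set it up as a linear program. Let x1 = kg of ferrochrome, x2 = kg of silicomanganese.
min 3.15x1 + 1.5x2 s.t.:
  69.6x1 + 17.6x2 ≥ 112.3   (carbon)
  x1, x2 ≥ 0.
The optimal basis is {ferrochrome}; silicomanganese drops out. The carbon requirement is met with equality.
Solving gives x1 = 1.614.
Objective = 3.15·1.614 = 5.0841.

€5.08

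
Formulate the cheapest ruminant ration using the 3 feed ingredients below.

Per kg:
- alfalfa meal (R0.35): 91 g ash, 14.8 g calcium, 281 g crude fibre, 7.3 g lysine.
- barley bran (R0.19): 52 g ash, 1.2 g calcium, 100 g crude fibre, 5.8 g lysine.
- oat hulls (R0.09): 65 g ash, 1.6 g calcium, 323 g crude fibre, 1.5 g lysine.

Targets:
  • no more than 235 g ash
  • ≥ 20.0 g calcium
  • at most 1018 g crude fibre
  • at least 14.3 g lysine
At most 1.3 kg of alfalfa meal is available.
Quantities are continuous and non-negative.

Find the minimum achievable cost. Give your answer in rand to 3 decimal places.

Let x1 = kg of alfalfa meal, x2 = kg of barley bran, x3 = kg of oat hulls.
Minimize 0.35x1 + 0.19x2 + 0.09x3 subject to:
  91x1 + 52x2 + 65x3 ≤ 235   (ash)
  14.8x1 + 1.2x2 + 1.6x3 ≥ 20   (calcium)
  281x1 + 100x2 + 323x3 ≤ 1018   (crude fibre)
  7.3x1 + 5.8x2 + 1.5x3 ≥ 14.3   (lysine)
  x1 ≤ 1.3
  x1, x2, x3 ≥ 0.
The optimal basis is {alfalfa meal, barley bran}; oat hulls drops out. There the calcium and lysine constraints are tight.
Optimal quantities: alfalfa meal = 1.282 kg, barley bran = 0.8516 kg.
Total cost: 0.35·1.282 + 0.19·0.8516 = 0.610504.

R0.611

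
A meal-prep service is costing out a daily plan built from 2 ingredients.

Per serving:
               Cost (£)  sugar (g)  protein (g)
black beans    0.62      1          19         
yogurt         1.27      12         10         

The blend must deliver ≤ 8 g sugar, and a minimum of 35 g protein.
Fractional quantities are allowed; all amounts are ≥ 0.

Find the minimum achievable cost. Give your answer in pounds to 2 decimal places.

Set it up as a linear program. Let x1 = servings of black beans, x2 = servings of yogurt.
Minimise 0.62x1 + 1.27x2 subject to:
  1x1 + 12x2 ≤ 8   (sugar)
  19x1 + 10x2 ≥ 35   (protein)
  x1, x2 ≥ 0.
At the optimum only black beans is positive (yogurt = 0). Binding constraint: protein.
Optimal quantities: black beans = 1.842 servings.
Cost = 0.62·1.842 = 1.1420.

£1.14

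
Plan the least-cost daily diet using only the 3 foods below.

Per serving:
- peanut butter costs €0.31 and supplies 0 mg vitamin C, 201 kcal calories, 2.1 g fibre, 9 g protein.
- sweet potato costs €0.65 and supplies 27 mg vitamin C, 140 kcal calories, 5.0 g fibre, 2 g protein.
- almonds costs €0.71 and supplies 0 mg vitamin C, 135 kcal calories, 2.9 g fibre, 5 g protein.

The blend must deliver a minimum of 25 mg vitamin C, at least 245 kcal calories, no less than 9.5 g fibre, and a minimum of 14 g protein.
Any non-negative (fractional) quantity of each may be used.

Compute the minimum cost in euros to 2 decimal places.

Set it up as a linear program. Let x1 = servings of peanut butter, x2 = servings of sweet potato, x3 = servings of almonds.
min 0.31x1 + 0.65x2 + 0.71x3 s.t.:
  27x2 ≥ 25   (vitamin C)
  201x1 + 140x2 + 135x3 ≥ 245   (calories)
  2.1x1 + 5x2 + 2.9x3 ≥ 9.5   (fibre)
  9x1 + 2x2 + 5x3 ≥ 14   (protein)
  x1, x2, x3 ≥ 0.
The minimum-cost mix takes nothing from almonds — only peanut butter, sweet potato. The fibre and protein requirements are met with equality.
Optimal quantities: peanut butter = 1.25 servings, sweet potato = 1.375 servings.
Hence cost = 0.31·1.25 + 0.65·1.375 = €1.2813.

€1.28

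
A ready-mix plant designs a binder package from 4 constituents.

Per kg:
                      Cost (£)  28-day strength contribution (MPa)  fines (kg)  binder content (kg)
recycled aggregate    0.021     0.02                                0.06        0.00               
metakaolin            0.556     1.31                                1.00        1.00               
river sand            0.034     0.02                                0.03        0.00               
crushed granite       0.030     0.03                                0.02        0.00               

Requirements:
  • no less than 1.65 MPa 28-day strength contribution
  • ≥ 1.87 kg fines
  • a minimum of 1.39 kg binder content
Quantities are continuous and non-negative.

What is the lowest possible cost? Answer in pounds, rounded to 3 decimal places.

Treat it as an LP. Let x1 = kg of recycled aggregate, x2 = kg of metakaolin, x3 = kg of river sand, x4 = kg of crushed granite.
Minimise 0.021x1 + 0.556x2 + 0.034x3 + 0.03x4 with:
  0.02x1 + 1.31x2 + 0.02x3 + 0.03x4 ≥ 1.65   (28-day strength contribution)
  0.06x1 + 1x2 + 0.03x3 + 0.02x4 ≥ 1.87   (fines)
  1x2 ≥ 1.39   (binder content)
  x1, x2, x3, x4 ≥ 0.
At the optimum only recycled aggregate, metakaolin are positive (river sand, crushed granite = 0). Binding constraints: fines and binder content.
So recycled aggregate = 8 kg, metakaolin = 1.39 kg.
Hence cost = 0.021·8 + 0.556·1.39 = £0.94084.

£0.941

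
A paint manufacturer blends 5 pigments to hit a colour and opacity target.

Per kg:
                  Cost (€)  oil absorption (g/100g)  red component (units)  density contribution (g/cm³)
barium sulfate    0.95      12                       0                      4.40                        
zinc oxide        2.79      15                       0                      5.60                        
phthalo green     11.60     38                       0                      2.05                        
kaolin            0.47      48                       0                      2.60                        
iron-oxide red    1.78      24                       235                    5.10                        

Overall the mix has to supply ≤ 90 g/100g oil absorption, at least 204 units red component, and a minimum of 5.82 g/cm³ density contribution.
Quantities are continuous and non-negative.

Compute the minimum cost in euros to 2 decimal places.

Let x1 = kg of barium sulfate, x2 = kg of zinc oxide, x3 = kg of phthalo green, x4 = kg of kaolin, x5 = kg of iron-oxide red.
Minimize 0.95x1 + 2.79x2 + 11.6x3 + 0.47x4 + 1.78x5 s.t.:
  12x1 + 15x2 + 38x3 + 48x4 + 24x5 ≤ 90   (oil absorption)
  235x5 ≥ 204   (red component)
  4.4x1 + 5.6x2 + 2.05x3 + 2.6x4 + 5.1x5 ≥ 5.82   (density contribution)
  x1, x2, x3, x4, x5 ≥ 0.
The cheapest feasible vertex uses only kaolin, iron-oxide red; barium sulfate, zinc oxide, phthalo green are not used. There the red component and density contribution constraints are tight.
So kaolin = 0.5357 kg, iron-oxide red = 0.8681 kg.
Total cost: 0.47·0.5357 + 1.78·0.8681 = 1.7970.

€1.80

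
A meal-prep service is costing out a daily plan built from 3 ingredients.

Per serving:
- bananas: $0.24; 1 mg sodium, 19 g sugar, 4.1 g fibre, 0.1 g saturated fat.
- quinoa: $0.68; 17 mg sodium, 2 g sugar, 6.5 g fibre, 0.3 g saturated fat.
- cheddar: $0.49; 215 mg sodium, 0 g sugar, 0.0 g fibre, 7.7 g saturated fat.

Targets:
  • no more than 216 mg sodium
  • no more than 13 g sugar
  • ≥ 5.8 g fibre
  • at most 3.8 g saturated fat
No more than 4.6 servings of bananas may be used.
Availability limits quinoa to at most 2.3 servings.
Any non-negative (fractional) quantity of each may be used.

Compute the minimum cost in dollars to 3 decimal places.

Set it up as a linear program. Let x1 = servings of bananas, x2 = servings of quinoa, x3 = servings of cheddar.
min 0.24x1 + 0.68x2 + 0.49x3 s.t.:
  1x1 + 17x2 + 215x3 ≤ 216   (sodium)
  19x1 + 2x2 ≤ 13   (sugar)
  4.1x1 + 6.5x2 ≥ 5.8   (fibre)
  0.1x1 + 0.3x2 + 7.7x3 ≤ 3.8   (saturated fat)
  x1 ≤ 4.6
  x2 ≤ 2.3
  x1, x2, x3 ≥ 0.
At the optimum only bananas, quinoa are positive (cheddar = 0). There the sugar and fibre constraints are tight.
So bananas = 0.6323 servings, quinoa = 0.4935 servings.
Hence cost = 0.24·0.6323 + 0.68·0.4935 = $0.48733.

$0.487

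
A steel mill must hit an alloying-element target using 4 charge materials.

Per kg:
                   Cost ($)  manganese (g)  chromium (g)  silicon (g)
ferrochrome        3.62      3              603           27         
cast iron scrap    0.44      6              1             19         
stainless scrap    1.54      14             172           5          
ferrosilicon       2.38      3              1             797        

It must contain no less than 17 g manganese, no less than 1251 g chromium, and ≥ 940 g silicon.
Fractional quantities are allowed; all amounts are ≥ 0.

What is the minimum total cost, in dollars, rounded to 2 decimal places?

Treat it as an LP. Let x1 = kg of ferrochrome, x2 = kg of cast iron scrap, x3 = kg of stainless scrap, x4 = kg of ferrosilicon.
Minimise 3.62x1 + 0.44x2 + 1.54x3 + 2.38x4 subject to:
  3x1 + 6x2 + 14x3 + 3x4 ≥ 17   (manganese)
  603x1 + 1x2 + 172x3 + 1x4 ≥ 1251   (chromium)
  27x1 + 19x2 + 5x3 + 797x4 ≥ 940   (silicon)
  x1, x2, x3, x4 ≥ 0.
The optimal basis is {ferrochrome, stainless scrap, ferrosilicon}; cast iron scrap drops out. The manganese, chromium, silicon requirements are met with equality.
Optimal quantities: ferrochrome = 1.9112 kg, stainless scrap = 0.56666 kg, ferrosilicon = 1.1111 kg.
Cost = 3.62·1.9112 + 1.54·0.56666 + 2.38·1.1111 = 10.4356.

$10.44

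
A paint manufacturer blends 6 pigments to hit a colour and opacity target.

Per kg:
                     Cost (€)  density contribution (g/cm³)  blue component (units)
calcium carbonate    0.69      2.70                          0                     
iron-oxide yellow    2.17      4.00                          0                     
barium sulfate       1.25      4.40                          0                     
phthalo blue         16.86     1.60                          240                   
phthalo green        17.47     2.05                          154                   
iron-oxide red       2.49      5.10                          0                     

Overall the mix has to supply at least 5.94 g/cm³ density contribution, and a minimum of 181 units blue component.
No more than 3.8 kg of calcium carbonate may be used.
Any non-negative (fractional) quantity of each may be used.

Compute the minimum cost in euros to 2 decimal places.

Let x1 = kg of calcium carbonate, x2 = kg of iron-oxide yellow, x3 = kg of barium sulfate, x4 = kg of phthalo blue, x5 = kg of phthalo green, x6 = kg of iron-oxide red.
min 0.69x1 + 2.17x2 + 1.25x3 + 16.86x4 + 17.47x5 + 2.49x6 subject to:
  2.7x1 + 4x2 + 4.4x3 + 1.6x4 + 2.05x5 + 5.1x6 ≥ 5.94   (density contribution)
  240x4 + 154x5 ≥ 181   (blue component)
  x1 ≤ 3.8
  x1, x2, x3, x4, x5, x6 ≥ 0.
The optimal basis is {calcium carbonate, phthalo blue}; iron-oxide yellow, barium sulfate, phthalo green, iron-oxide red drop out. Binding constraints: density contribution and blue component.
That vertex is x1 = 1.7531, x4 = 0.75417.
Cost = 0.69·1.7531 + 16.86·0.75417 = 13.9249.

€13.92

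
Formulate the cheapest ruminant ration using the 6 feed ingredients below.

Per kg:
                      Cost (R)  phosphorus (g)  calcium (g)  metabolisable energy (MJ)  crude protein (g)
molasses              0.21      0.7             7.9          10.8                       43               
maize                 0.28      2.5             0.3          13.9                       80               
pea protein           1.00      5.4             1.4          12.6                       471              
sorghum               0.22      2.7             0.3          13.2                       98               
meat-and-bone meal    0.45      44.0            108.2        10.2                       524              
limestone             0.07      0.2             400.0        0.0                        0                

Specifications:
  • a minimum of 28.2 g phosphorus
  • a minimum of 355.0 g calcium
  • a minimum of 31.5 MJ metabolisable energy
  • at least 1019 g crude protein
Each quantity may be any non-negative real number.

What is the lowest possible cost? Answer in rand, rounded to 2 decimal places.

R1.04

Let x1 = kg of molasses, x2 = kg of maize, x3 = kg of pea protein, x4 = kg of sorghum, x5 = kg of meat-and-bone meal, x6 = kg of limestone.
Minimize 0.21x1 + 0.28x2 + 1x3 + 0.22x4 + 0.45x5 + 0.07x6 s.t.:
  0.7x1 + 2.5x2 + 5.4x3 + 2.7x4 + 44x5 + 0.2x6 ≥ 28.2   (phosphorus)
  7.9x1 + 0.3x2 + 1.4x3 + 0.3x4 + 108.2x5 + 400x6 ≥ 355   (calcium)
  10.8x1 + 13.9x2 + 12.6x3 + 13.2x4 + 10.2x5 ≥ 31.5   (metabolisable energy)
  43x1 + 80x2 + 471x3 + 98x4 + 524x5 ≥ 1019   (crude protein)
  x1, x2, x3, x4, x5, x6 ≥ 0.
The optimal basis is {sorghum, meat-and-bone meal, limestone}; molasses, maize, pea protein drop out. There the calcium, metabolisable energy, crude protein constraints are tight.
That vertex is x4 = 1.033, x5 = 1.751, x6 = 0.413.
Objective = 0.22·1.033 + 0.45·1.751 + 0.07·0.413 = 1.0441.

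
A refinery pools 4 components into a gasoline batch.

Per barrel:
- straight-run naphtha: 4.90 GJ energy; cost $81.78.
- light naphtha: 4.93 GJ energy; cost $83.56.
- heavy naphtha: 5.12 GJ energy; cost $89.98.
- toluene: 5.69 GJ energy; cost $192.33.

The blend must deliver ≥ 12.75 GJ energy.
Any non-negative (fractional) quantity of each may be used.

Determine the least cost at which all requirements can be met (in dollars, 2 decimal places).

$212.79

Let x1 = barrels of straight-run naphtha, x2 = barrels of light naphtha, x3 = barrels of heavy naphtha, x4 = barrels of toluene.
Minimise 81.78x1 + 83.56x2 + 89.98x3 + 192.33x4 subject to:
  4.9x1 + 4.93x2 + 5.12x3 + 5.69x4 ≥ 12.75   (energy)
  x1, x2, x3, x4 ≥ 0.
At the optimum only straight-run naphtha is positive (light naphtha, heavy naphtha, toluene = 0). The energy requirement is met with equality.
Optimal quantities: straight-run naphtha = 2.602 barrels.
Hence cost = 81.78·2.602 = $212.7916.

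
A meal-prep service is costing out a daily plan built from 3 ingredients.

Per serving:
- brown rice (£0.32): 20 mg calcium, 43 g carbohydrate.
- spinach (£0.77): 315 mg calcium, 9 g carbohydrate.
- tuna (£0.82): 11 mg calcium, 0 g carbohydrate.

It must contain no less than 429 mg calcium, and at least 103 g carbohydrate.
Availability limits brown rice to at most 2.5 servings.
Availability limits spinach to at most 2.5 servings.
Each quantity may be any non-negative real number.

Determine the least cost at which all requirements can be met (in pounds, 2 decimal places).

This is a linear program. Let x1 = servings of brown rice, x2 = servings of spinach, x3 = servings of tuna.
min 0.32x1 + 0.77x2 + 0.82x3 with:
  20x1 + 315x2 + 11x3 ≥ 429   (calcium)
  43x1 + 9x2 ≥ 103   (carbohydrate)
  x1 ≤ 2.5
  x2 ≤ 2.5
  x1, x2, x3 ≥ 0.
The minimum-cost mix takes nothing from tuna — only brown rice, spinach. There the calcium and carbohydrate constraints are tight.
Solving gives x1 = 2.139, x2 = 1.226.
Cost = 0.32·2.139 + 0.77·1.226 = 1.6285.

£1.63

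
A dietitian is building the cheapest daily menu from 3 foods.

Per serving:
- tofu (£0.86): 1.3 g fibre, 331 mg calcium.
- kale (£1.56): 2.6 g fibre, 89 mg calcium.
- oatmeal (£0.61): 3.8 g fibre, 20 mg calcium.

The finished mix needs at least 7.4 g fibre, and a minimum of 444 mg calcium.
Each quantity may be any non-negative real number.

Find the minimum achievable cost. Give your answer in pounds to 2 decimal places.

This is a linear program. Let x1 = servings of tofu, x2 = servings of kale, x3 = servings of oatmeal.
min 0.86x1 + 1.56x2 + 0.61x3 with:
  1.3x1 + 2.6x2 + 3.8x3 ≥ 7.4   (fibre)
  331x1 + 89x2 + 20x3 ≥ 444   (calcium)
  x1, x2, x3 ≥ 0.
The optimal basis is {tofu, oatmeal}; kale drops out. There the fibre and calcium constraints are tight.
Optimal quantities: tofu = 1.25 servings, oatmeal = 1.52 servings.
Hence cost = 0.86·1.25 + 0.61·1.52 = £2.0022.

£2.00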